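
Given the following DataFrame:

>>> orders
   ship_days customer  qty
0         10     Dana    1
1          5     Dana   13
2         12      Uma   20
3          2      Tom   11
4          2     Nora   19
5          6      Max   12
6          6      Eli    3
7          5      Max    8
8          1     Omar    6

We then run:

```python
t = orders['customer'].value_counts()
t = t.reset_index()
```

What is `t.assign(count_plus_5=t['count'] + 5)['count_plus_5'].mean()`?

value_counts of customer:
customer
Dana    2
Max     2
Uma     1
Tom     1
Nora    1
Eli     1
Omar    1
Name: count, dtype: int64
reset_index():
  customer  count
0     Dana      2
1      Max      2
2      Uma      1
3      Tom      1
4     Nora      1
5      Eli      1
6     Omar      1
add column count_plus_5 = t['count'] + 5:
  customer  count  count_plus_5
0     Dana      2             7
1      Max      2             7
2      Uma      1             6
3      Tom      1             6
4     Nora      1             6
5      Eli      1             6
6     Omar      1             6
Finally, mean of column 'count_plus_5' = 6.28571428571.

6.28571428571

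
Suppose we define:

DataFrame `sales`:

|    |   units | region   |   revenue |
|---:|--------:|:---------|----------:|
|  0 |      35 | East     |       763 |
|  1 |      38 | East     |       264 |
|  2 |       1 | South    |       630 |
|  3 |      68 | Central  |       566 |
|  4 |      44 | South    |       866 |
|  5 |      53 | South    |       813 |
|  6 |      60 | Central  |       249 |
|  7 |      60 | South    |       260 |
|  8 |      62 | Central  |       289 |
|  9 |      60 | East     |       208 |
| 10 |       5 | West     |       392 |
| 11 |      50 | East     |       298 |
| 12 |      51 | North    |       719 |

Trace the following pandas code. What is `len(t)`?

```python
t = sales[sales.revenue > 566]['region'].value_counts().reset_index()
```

filter rows where revenue > 566:
    units region  revenue
0      35   East      763
2       1  South      630
4      44  South      866
5      53  South      813
12     51  North      719
value_counts of region:
region
South    3
East     1
North    1
Name: count, dtype: int64
reset_index():
  region  count
0  South      3
1   East      1
2  North      1
Hence 3.

3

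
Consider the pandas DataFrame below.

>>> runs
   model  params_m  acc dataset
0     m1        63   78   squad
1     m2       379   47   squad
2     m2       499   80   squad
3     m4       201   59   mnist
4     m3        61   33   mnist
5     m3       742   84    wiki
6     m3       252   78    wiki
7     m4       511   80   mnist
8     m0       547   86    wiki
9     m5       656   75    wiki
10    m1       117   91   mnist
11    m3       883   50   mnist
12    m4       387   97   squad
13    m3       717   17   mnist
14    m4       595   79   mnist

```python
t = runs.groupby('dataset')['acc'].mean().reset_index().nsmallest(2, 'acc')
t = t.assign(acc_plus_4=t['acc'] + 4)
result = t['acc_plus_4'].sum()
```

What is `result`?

141.928571429

group by dataset, mean of acc:
dataset
mnist    58.428571
squad    75.500000
wiki     80.750000
Name: acc, dtype: float64
reset_index():
  dataset        acc
0   mnist  58.428571
1   squad  75.500000
2    wiki  80.750000
take 2 rows with smallest acc:
  dataset        acc
0   mnist  58.428571
1   squad  75.500000
add column acc_plus_4 = t['acc'] + 4:
  dataset        acc  acc_plus_4
0   mnist  58.428571   62.428571
1   squad  75.500000   79.500000
So sum() = 141.928571429.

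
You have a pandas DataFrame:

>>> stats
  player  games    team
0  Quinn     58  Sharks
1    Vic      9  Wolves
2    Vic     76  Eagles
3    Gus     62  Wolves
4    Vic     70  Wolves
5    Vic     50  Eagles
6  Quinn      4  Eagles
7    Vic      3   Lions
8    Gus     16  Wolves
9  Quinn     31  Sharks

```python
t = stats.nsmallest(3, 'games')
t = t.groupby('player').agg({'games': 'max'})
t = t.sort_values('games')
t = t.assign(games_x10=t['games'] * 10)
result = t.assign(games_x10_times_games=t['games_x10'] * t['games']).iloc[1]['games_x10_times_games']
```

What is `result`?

take 3 rows with smallest games:
  player  games    team
7    Vic      3   Lions
6  Quinn      4  Eagles
1    Vic      9  Wolves
group by player, max of games:
        games
player       
Quinn       4
Vic         9
sort by games:
        games
player       
Quinn       4
Vic         9
add column games_x10 = t['games'] * 10:
        games  games_x10
player                  
Quinn       4         40
Vic         9         90
add column games_x10_times_games = t['games_x10'] * t['games']:
        games  games_x10  games_x10_times_games
player                                         
Quinn       4         40                    160
Vic         9         90                    810
Taking the value at position 1, column 'games_x10_times_games' gives 810.

810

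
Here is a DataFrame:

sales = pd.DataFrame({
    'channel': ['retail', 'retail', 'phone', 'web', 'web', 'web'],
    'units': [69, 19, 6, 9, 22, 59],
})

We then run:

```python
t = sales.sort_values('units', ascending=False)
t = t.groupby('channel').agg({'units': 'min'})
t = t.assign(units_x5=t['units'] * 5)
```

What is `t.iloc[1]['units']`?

19

sort by units descending:
  channel  units
0  retail     69
5     web     59
4     web     22
1  retail     19
3     web      9
2   phone      6
group by channel, min of units:
         units
channel       
phone        6
retail      19
web          9
add column units_x5 = t['units'] * 5:
         units  units_x5
channel                 
phone        6        30
retail      19        95
web          9        45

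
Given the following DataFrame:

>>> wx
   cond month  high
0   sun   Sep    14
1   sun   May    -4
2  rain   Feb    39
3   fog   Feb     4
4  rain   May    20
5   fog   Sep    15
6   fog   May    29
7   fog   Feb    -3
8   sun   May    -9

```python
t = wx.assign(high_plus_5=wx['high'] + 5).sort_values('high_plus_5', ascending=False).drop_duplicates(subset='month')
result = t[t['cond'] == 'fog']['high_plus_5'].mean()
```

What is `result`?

add column high_plus_5 = wx['high'] + 5:
   cond month  high  high_plus_5
0   sun   Sep    14           19
1   sun   May    -4            1
2  rain   Feb    39           44
3   fog   Feb     4            9
4  rain   May    20           25
5   fog   Sep    15           20
6   fog   May    29           34
7   fog   Feb    -3            2
8   sun   May    -9           -4
sort by high_plus_5 descending:
   cond month  high  high_plus_5
2  rain   Feb    39           44
6   fog   May    29           34
4  rain   May    20           25
5   fog   Sep    15           20
0   sun   Sep    14           19
3   fog   Feb     4            9
7   fog   Feb    -3            2
1   sun   May    -4            1
8   sun   May    -9           -4
drop duplicate month (keep=first):
   cond month  high  high_plus_5
2  rain   Feb    39           44
6   fog   May    29           34
5   fog   Sep    15           20
filter rows where cond == 'fog':
  cond month  high  high_plus_5
6  fog   May    29           34
5  fog   Sep    15           20
Taking the mean of column 'high_plus_5' gives 27.0.

27.0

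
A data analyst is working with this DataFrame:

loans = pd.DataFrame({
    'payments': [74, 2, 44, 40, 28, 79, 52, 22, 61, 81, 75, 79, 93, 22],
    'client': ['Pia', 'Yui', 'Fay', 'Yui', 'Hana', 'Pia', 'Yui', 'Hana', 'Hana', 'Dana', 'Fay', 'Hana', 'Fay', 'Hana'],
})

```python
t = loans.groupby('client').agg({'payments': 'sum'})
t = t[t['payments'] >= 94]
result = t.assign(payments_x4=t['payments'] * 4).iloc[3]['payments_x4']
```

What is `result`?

376

group by client, sum of payments:
        payments
client          
Dana          81
Fay          212
Hana         212
Pia          153
Yui           94
filter rows where payments >= 94:
        payments
client          
Fay          212
Hana         212
Pia          153
Yui           94
add column payments_x4 = t['payments'] * 4:
        payments  payments_x4
client                       
Fay          212          848
Hana         212          848
Pia          153          612
Yui           94          376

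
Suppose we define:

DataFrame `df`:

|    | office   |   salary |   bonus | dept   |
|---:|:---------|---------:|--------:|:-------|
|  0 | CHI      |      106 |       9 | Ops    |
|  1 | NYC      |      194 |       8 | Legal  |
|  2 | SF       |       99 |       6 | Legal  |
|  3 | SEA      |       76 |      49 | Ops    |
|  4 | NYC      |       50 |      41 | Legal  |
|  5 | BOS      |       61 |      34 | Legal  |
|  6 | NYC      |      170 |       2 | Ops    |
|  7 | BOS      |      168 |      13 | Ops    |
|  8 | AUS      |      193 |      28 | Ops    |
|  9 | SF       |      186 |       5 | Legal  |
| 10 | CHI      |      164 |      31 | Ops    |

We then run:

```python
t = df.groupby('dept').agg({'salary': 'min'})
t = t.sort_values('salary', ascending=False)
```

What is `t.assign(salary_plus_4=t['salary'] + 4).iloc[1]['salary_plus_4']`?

54

group by dept, min of salary:
       salary
dept         
Legal      50
Ops        76
sort by salary descending:
       salary
dept         
Ops        76
Legal      50
add column salary_plus_4 = t['salary'] + 4:
       salary  salary_plus_4
dept                        
Ops        76             80
Legal      50             54
Finally, value at position 1, column 'salary_plus_4' = 54.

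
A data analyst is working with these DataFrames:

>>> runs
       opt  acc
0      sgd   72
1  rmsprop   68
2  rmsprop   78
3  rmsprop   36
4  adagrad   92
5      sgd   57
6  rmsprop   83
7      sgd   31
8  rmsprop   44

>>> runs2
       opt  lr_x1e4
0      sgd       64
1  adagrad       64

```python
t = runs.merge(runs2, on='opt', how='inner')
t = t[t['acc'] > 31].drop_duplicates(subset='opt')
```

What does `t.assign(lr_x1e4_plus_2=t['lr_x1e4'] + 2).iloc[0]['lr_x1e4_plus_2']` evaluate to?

66

merge on 'opt' (how='inner') → 4 rows:
       opt  acc  lr_x1e4
0      sgd   72       64
1  adagrad   92       64
2      sgd   57       64
3      sgd   31       64
filter rows where acc > 31:
       opt  acc  lr_x1e4
0      sgd   72       64
1  adagrad   92       64
2      sgd   57       64
drop duplicate opt (keep=first):
       opt  acc  lr_x1e4
0      sgd   72       64
1  adagrad   92       64
add column lr_x1e4_plus_2 = t['lr_x1e4'] + 2:
       opt  acc  lr_x1e4  lr_x1e4_plus_2
0      sgd   72       64              66
1  adagrad   92       64              66
Hence 66.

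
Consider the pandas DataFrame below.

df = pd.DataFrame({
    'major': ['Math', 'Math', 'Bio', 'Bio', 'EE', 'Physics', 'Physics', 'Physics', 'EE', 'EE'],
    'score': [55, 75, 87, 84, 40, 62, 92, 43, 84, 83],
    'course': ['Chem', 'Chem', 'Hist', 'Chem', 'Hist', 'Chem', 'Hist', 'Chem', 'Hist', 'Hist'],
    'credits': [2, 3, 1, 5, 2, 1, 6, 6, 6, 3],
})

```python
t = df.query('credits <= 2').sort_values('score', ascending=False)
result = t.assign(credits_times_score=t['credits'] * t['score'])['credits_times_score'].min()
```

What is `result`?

62

filter rows where credits <= 2:
     major  score course  credits
0     Math     55   Chem        2
2      Bio     87   Hist        1
4       EE     40   Hist        2
5  Physics     62   Chem        1
sort by score descending:
     major  score course  credits
2      Bio     87   Hist        1
5  Physics     62   Chem        1
0     Math     55   Chem        2
4       EE     40   Hist        2
add column credits_times_score = t['credits'] * t['score']:
     major  score course  credits  credits_times_score
2      Bio     87   Hist        1                   87
5  Physics     62   Chem        1                   62
0     Math     55   Chem        2                  110
4       EE     40   Hist        2                   80
Reading off the min of column 'credits_times_score', we get 62.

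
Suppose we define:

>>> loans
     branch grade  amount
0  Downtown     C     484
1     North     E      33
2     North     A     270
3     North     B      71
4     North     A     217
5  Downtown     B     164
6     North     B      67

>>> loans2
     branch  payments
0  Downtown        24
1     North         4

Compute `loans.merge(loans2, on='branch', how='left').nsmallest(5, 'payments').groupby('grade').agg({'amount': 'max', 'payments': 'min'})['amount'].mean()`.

merge on 'branch' (how='left') → 7 rows:
     branch grade  amount  payments
0  Downtown     C     484        24
1     North     E      33         4
2     North     A     270         4
3     North     B      71         4
4     North     A     217         4
5  Downtown     B     164        24
6     North     B      67         4
take 5 rows with smallest payments:
  branch grade  amount  payments
1  North     E      33         4
2  North     A     270         4
3  North     B      71         4
4  North     A     217         4
6  North     B      67         4
group by grade: max(amount), min(payments):
       amount  payments
grade                  
A         270         4
B          71         4
E          33         4
Hence 124.666666667.

124.666666667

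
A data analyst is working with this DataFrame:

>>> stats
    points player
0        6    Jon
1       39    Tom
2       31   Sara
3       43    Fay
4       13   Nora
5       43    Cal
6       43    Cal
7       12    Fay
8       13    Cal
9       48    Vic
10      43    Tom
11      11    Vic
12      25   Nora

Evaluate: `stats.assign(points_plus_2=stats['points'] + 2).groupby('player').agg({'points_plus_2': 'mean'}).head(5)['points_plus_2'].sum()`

126.5

add column points_plus_2 = stats['points'] + 2:
    points player  points_plus_2
0        6    Jon              8
1       39    Tom             41
2       31   Sara             33
3       43    Fay             45
4       13   Nora             15
5       43    Cal             45
6       43    Cal             45
7       12    Fay             14
8       13    Cal             15
9       48    Vic             50
10      43    Tom             45
11      11    Vic             13
12      25   Nora             27
group by player, mean of points_plus_2:
        points_plus_2
player               
Cal              35.0
Fay              29.5
Jon               8.0
Nora             21.0
Sara             33.0
Tom              43.0
Vic              31.5
take first 5 rows:
        points_plus_2
player               
Cal              35.0
Fay              29.5
Jon               8.0
Nora             21.0
Sara             33.0
Hence 126.5.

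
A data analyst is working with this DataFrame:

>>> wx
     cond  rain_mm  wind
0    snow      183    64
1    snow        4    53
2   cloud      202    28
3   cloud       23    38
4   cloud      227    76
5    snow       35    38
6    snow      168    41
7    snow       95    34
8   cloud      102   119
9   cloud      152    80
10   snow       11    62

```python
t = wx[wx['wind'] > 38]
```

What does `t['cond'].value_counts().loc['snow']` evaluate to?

filter rows where wind > 38:
     cond  rain_mm  wind
0    snow      183    64
1    snow        4    53
4   cloud      227    76
6    snow      168    41
8   cloud      102   119
9   cloud      152    80
10   snow       11    62
value_counts of cond:
cond
snow     4
cloud    3
Name: count, dtype: int64
Taking the value at index 'snow' gives 4.

4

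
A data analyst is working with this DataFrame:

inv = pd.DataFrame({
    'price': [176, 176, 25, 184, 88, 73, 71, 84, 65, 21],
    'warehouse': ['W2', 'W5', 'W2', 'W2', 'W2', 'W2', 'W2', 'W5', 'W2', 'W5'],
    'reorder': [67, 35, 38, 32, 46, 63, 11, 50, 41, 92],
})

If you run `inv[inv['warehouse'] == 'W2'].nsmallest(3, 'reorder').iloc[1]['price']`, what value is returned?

184

filter rows where warehouse == 'W2':
   price warehouse  reorder
0    176        W2       67
2     25        W2       38
3    184        W2       32
4     88        W2       46
5     73        W2       63
6     71        W2       11
8     65        W2       41
take 3 rows with smallest reorder:
   price warehouse  reorder
6     71        W2       11
3    184        W2       32
2     25        W2       38
The value at position 1, column 'price' is 184.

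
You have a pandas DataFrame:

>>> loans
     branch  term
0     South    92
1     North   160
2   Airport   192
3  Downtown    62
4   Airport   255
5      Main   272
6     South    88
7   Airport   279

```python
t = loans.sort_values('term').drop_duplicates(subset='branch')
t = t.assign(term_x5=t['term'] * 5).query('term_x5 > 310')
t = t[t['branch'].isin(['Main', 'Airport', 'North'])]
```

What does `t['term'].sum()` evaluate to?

sort by term:
     branch  term
3  Downtown    62
6     South    88
0     South    92
1     North   160
2   Airport   192
4   Airport   255
5      Main   272
7   Airport   279
drop duplicate branch (keep=first):
     branch  term
3  Downtown    62
6     South    88
1     North   160
2   Airport   192
5      Main   272
add column term_x5 = t['term'] * 5:
     branch  term  term_x5
3  Downtown    62      310
6     South    88      440
1     North   160      800
2   Airport   192      960
5      Main   272     1360
filter rows where term_x5 > 310:
    branch  term  term_x5
6    South    88      440
1    North   160      800
2  Airport   192      960
5     Main   272     1360
filter rows where branch in ['Main', 'Airport', 'North']:
    branch  term  term_x5
1    North   160      800
2  Airport   192      960
5     Main   272     1360
Finally, sum of column 'term' = 624.

624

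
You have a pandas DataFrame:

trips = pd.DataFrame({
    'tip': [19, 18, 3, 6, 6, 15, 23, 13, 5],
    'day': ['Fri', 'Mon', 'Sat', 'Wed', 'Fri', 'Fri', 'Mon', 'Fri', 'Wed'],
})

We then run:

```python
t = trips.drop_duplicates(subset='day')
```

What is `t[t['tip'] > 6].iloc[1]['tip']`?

drop duplicate day (keep=first):
   tip  day
0   19  Fri
1   18  Mon
2    3  Sat
3    6  Wed
filter rows where tip > 6:
   tip  day
0   19  Fri
1   18  Mon

18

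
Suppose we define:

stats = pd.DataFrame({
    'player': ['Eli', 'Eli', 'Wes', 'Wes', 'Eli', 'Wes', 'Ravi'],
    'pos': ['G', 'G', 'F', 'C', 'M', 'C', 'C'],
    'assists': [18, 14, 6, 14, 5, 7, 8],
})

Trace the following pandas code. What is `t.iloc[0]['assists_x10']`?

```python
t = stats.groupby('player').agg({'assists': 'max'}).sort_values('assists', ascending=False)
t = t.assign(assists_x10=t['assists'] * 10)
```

group by player, max of assists:
        assists
player         
Eli          18
Ravi          8
Wes          14
sort by assists descending:
        assists
player         
Eli          18
Wes          14
Ravi          8
add column assists_x10 = t['assists'] * 10:
        assists  assists_x10
player                      
Eli          18          180
Wes          14          140
Ravi          8           80
value at position 0, column 'assists_x10' → 180

180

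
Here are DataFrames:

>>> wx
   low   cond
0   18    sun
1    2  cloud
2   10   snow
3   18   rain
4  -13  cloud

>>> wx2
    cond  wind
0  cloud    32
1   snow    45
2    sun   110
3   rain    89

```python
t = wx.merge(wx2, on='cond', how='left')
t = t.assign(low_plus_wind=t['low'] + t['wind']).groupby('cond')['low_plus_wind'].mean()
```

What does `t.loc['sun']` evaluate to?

merge on 'cond' (how='left') → 5 rows:
   low   cond  wind
0   18    sun   110
1    2  cloud    32
2   10   snow    45
3   18   rain    89
4  -13  cloud    32
add column low_plus_wind = t['low'] + t['wind']:
   low   cond  wind  low_plus_wind
0   18    sun   110            128
1    2  cloud    32             34
2   10   snow    45             55
3   18   rain    89            107
4  -13  cloud    32             19
group by cond, mean of low_plus_wind:
cond
cloud     26.5
rain     107.0
snow      55.0
sun      128.0
Name: low_plus_wind, dtype: float64
So loc['sun'] = 128.0.

128.0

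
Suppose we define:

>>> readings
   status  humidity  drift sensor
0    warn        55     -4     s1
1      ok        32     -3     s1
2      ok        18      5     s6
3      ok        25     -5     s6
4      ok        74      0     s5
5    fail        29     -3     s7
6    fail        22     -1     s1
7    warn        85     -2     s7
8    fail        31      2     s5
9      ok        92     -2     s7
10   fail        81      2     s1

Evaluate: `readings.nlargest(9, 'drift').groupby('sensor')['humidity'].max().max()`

take 9 rows with largest drift:
   status  humidity  drift sensor
2      ok        18      5     s6
8    fail        31      2     s5
10   fail        81      2     s1
4      ok        74      0     s5
6    fail        22     -1     s1
7    warn        85     -2     s7
9      ok        92     -2     s7
1      ok        32     -3     s1
5    fail        29     -3     s7
group by sensor, max of humidity:
sensor
s1    81
s5    74
s6    18
s7    92
Name: humidity, dtype: int64
Finally, max of the resulting series = 92.

92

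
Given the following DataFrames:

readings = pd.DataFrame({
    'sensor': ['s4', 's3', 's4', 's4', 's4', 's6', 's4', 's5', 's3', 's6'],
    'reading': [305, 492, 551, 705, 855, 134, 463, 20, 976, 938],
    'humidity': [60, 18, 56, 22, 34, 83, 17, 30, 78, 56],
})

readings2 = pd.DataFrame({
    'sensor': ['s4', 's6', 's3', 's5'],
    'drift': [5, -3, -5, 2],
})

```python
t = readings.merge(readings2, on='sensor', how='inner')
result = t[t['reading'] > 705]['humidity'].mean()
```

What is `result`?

merge on 'sensor' (how='inner') → 10 rows:
  sensor  reading  humidity  drift
0     s4      305        60      5
1     s3      492        18     -5
2     s4      551        56      5
3     s4      705        22      5
4     s4      855        34      5
5     s6      134        83     -3
6     s4      463        17      5
7     s5       20        30      2
8     s3      976        78     -5
9     s6      938        56     -3
filter rows where reading > 705:
  sensor  reading  humidity  drift
4     s4      855        34      5
8     s3      976        78     -5
9     s6      938        56     -3
So mean() = 56.0.

56.0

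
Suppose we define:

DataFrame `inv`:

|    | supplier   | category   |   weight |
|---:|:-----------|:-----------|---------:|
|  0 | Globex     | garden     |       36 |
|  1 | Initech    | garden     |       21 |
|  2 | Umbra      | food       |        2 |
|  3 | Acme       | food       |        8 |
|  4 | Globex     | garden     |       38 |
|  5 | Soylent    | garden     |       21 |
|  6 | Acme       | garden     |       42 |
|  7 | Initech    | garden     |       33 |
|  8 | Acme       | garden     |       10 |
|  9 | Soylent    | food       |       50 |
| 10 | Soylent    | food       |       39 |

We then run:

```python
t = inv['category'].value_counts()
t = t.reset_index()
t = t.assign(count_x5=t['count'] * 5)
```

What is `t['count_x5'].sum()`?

value_counts of category:
category
garden    7
food      4
Name: count, dtype: int64
reset_index():
  category  count
0   garden      7
1     food      4
add column count_x5 = t['count'] * 5:
  category  count  count_x5
0   garden      7        35
1     food      4        20
So sum() = 55.

55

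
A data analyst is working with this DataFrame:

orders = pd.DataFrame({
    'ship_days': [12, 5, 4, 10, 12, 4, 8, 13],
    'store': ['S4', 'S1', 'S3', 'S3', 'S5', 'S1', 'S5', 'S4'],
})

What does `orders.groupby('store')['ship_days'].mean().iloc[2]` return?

12.5

group by store, mean of ship_days:
store
S1     4.5
S3     7.0
S4    12.5
S5    10.0
Name: ship_days, dtype: float64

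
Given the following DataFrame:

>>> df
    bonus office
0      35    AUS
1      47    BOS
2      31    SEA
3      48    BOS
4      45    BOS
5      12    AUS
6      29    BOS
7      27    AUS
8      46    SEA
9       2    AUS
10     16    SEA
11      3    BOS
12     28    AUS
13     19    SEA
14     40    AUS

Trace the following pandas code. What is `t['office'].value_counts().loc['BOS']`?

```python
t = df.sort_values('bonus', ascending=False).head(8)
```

4

sort by bonus descending:
    bonus office
3      48    BOS
1      47    BOS
8      46    SEA
4      45    BOS
14     40    AUS
0      35    AUS
2      31    SEA
6      29    BOS
12     28    AUS
7      27    AUS
13     19    SEA
10     16    SEA
5      12    AUS
11      3    BOS
9       2    AUS
take first 8 rows:
    bonus office
3      48    BOS
1      47    BOS
8      46    SEA
4      45    BOS
14     40    AUS
0      35    AUS
2      31    SEA
6      29    BOS
value_counts of office:
office
BOS    4
SEA    2
AUS    2
Name: count, dtype: int64
Then the value at index 'BOS': 4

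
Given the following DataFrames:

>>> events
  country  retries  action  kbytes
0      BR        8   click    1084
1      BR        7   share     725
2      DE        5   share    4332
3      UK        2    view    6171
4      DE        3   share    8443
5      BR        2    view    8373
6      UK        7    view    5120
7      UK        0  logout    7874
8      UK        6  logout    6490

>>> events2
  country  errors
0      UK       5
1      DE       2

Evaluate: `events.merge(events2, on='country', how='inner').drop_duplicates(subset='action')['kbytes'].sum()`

18377

merge on 'country' (how='inner') → 6 rows:
  country  retries  action  kbytes  errors
0      DE        5   share    4332       2
1      UK        2    view    6171       5
2      DE        3   share    8443       2
3      UK        7    view    5120       5
4      UK        0  logout    7874       5
5      UK        6  logout    6490       5
drop duplicate action (keep=first):
  country  retries  action  kbytes  errors
0      DE        5   share    4332       2
1      UK        2    view    6171       5
4      UK        0  logout    7874       5
Finally, sum of column 'kbytes' = 18377.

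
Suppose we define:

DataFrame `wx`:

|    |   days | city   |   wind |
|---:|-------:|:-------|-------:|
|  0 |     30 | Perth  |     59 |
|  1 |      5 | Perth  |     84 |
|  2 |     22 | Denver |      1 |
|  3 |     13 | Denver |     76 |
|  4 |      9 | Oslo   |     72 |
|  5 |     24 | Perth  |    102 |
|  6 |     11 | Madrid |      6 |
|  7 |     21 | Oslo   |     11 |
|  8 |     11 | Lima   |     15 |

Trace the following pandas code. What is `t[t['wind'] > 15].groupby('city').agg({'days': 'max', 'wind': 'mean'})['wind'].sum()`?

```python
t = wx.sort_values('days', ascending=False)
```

sort by days descending:
   days    city  wind
0    30   Perth    59
5    24   Perth   102
2    22  Denver     1
7    21    Oslo    11
3    13  Denver    76
6    11  Madrid     6
8    11    Lima    15
4     9    Oslo    72
1     5   Perth    84
filter rows where wind > 15:
   days    city  wind
0    30   Perth    59
5    24   Perth   102
3    13  Denver    76
4     9    Oslo    72
1     5   Perth    84
group by city: max(days), mean(wind):
        days       wind
city                   
Denver    13  76.000000
Oslo       9  72.000000
Perth     30  81.666667
Taking the sum of column 'wind' gives 229.666666667.

229.666666667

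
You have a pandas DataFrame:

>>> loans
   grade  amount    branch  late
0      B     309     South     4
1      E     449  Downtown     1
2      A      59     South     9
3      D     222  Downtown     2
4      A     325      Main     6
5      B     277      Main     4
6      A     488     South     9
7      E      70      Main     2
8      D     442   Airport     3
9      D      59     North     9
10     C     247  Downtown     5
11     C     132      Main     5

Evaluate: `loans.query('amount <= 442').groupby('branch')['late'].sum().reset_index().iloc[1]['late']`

filter rows where amount <= 442:
   grade  amount    branch  late
0      B     309     South     4
2      A      59     South     9
3      D     222  Downtown     2
4      A     325      Main     6
5      B     277      Main     4
7      E      70      Main     2
8      D     442   Airport     3
9      D      59     North     9
10     C     247  Downtown     5
11     C     132      Main     5
group by branch, sum of late:
branch
Airport      3
Downtown     7
Main        17
North        9
South       13
Name: late, dtype: int64
reset_index():
     branch  late
0   Airport     3
1  Downtown     7
2      Main    17
3     North     9
4     South    13

7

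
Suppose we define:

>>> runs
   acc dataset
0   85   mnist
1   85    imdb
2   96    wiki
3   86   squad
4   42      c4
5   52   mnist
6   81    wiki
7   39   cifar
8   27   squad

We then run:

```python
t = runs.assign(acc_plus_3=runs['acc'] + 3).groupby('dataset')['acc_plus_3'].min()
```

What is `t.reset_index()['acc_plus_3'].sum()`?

add column acc_plus_3 = runs['acc'] + 3:
   acc dataset  acc_plus_3
0   85   mnist          88
1   85    imdb          88
2   96    wiki          99
3   86   squad          89
4   42      c4          45
5   52   mnist          55
6   81    wiki          84
7   39   cifar          42
8   27   squad          30
group by dataset, min of acc_plus_3:
dataset
c4       45
cifar    42
imdb     88
mnist    55
squad    30
wiki     84
Name: acc_plus_3, dtype: int64
reset_index():
  dataset  acc_plus_3
0      c4          45
1   cifar          42
2    imdb          88
3   mnist          55
4   squad          30
5    wiki          84
Hence 344.

344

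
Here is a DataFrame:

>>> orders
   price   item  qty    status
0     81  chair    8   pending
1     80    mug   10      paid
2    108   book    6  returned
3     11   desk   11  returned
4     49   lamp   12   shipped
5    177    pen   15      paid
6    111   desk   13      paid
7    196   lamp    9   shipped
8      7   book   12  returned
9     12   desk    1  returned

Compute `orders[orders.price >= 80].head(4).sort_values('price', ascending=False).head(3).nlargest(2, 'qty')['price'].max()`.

177

filter rows where price >= 80:
   price   item  qty    status
0     81  chair    8   pending
1     80    mug   10      paid
2    108   book    6  returned
5    177    pen   15      paid
6    111   desk   13      paid
7    196   lamp    9   shipped
take first 4 rows:
   price   item  qty    status
0     81  chair    8   pending
1     80    mug   10      paid
2    108   book    6  returned
5    177    pen   15      paid
sort by price descending:
   price   item  qty    status
5    177    pen   15      paid
2    108   book    6  returned
0     81  chair    8   pending
1     80    mug   10      paid
take first 3 rows:
   price   item  qty    status
5    177    pen   15      paid
2    108   book    6  returned
0     81  chair    8   pending
take 2 rows with largest qty:
   price   item  qty   status
5    177    pen   15     paid
0     81  chair    8  pending
Hence 177.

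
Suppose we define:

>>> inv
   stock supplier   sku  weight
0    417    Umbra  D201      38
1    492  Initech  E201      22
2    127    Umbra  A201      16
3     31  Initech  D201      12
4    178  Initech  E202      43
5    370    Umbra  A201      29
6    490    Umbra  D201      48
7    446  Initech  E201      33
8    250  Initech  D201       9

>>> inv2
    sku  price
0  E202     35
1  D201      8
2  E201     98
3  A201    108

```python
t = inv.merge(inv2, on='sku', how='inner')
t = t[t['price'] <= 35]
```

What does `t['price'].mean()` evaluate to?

13.4

merge on 'sku' (how='inner') → 9 rows:
   stock supplier   sku  weight  price
0    417    Umbra  D201      38      8
1    492  Initech  E201      22     98
2    127    Umbra  A201      16    108
3     31  Initech  D201      12      8
4    178  Initech  E202      43     35
5    370    Umbra  A201      29    108
6    490    Umbra  D201      48      8
7    446  Initech  E201      33     98
8    250  Initech  D201       9      8
filter rows where price <= 35:
   stock supplier   sku  weight  price
0    417    Umbra  D201      38      8
3     31  Initech  D201      12      8
4    178  Initech  E202      43     35
6    490    Umbra  D201      48      8
8    250  Initech  D201       9      8
Finally, mean of column 'price' = 13.4.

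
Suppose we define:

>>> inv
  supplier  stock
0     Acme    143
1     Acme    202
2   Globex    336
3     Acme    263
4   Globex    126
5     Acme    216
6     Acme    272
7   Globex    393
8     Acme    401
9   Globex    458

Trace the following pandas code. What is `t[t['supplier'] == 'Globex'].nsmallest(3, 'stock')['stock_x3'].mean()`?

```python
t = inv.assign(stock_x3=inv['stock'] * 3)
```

add column stock_x3 = inv['stock'] * 3:
  supplier  stock  stock_x3
0     Acme    143       429
1     Acme    202       606
2   Globex    336      1008
3     Acme    263       789
4   Globex    126       378
5     Acme    216       648
6     Acme    272       816
7   Globex    393      1179
8     Acme    401      1203
9   Globex    458      1374
filter rows where supplier == 'Globex':
  supplier  stock  stock_x3
2   Globex    336      1008
4   Globex    126       378
7   Globex    393      1179
9   Globex    458      1374
take 3 rows with smallest stock:
  supplier  stock  stock_x3
4   Globex    126       378
2   Globex    336      1008
7   Globex    393      1179
The mean of column 'stock_x3' is 855.0.

855.0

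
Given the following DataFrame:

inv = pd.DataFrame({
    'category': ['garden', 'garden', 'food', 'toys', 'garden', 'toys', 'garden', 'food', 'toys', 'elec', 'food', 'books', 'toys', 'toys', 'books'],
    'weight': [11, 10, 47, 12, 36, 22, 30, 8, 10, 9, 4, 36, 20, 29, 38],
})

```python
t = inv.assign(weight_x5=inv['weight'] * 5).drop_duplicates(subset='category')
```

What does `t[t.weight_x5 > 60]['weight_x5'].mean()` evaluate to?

207.5

add column weight_x5 = inv['weight'] * 5:
   category  weight  weight_x5
0    garden      11         55
1    garden      10         50
2      food      47        235
3      toys      12         60
4    garden      36        180
5      toys      22        110
6    garden      30        150
7      food       8         40
8      toys      10         50
9      elec       9         45
10     food       4         20
11    books      36        180
12     toys      20        100
13     toys      29        145
14    books      38        190
drop duplicate category (keep=first):
   category  weight  weight_x5
0    garden      11         55
2      food      47        235
3      toys      12         60
9      elec       9         45
11    books      36        180
filter rows where weight_x5 > 60:
   category  weight  weight_x5
2      food      47        235
11    books      36        180
Then the mean of column 'weight_x5': 207.5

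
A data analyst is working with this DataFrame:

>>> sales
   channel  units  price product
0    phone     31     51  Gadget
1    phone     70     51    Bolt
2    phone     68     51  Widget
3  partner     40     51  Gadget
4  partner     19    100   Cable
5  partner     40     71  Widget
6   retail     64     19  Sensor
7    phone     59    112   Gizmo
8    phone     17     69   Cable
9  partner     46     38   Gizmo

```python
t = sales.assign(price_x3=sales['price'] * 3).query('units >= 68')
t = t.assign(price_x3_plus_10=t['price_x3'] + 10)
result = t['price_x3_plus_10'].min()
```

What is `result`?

add column price_x3 = sales['price'] * 3:
   channel  units  price product  price_x3
0    phone     31     51  Gadget       153
1    phone     70     51    Bolt       153
2    phone     68     51  Widget       153
3  partner     40     51  Gadget       153
4  partner     19    100   Cable       300
5  partner     40     71  Widget       213
6   retail     64     19  Sensor        57
7    phone     59    112   Gizmo       336
8    phone     17     69   Cable       207
9  partner     46     38   Gizmo       114
filter rows where units >= 68:
  channel  units  price product  price_x3
1   phone     70     51    Bolt       153
2   phone     68     51  Widget       153
add column price_x3_plus_10 = t['price_x3'] + 10:
  channel  units  price product  price_x3  price_x3_plus_10
1   phone     70     51    Bolt       153               163
2   phone     68     51  Widget       153               163
Taking the min of column 'price_x3_plus_10' gives 163.

163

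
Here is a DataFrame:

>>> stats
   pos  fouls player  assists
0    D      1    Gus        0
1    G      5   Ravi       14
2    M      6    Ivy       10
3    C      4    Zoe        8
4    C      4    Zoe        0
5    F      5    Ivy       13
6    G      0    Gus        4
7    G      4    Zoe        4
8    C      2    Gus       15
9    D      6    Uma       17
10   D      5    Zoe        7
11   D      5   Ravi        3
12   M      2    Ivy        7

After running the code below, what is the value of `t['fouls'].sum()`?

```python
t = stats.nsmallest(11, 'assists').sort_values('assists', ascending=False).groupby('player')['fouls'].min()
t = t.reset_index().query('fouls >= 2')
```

take 11 rows with smallest assists:
   pos  fouls player  assists
0    D      1    Gus        0
4    C      4    Zoe        0
11   D      5   Ravi        3
6    G      0    Gus        4
7    G      4    Zoe        4
10   D      5    Zoe        7
12   M      2    Ivy        7
3    C      4    Zoe        8
2    M      6    Ivy       10
5    F      5    Ivy       13
1    G      5   Ravi       14
sort by assists descending:
   pos  fouls player  assists
1    G      5   Ravi       14
5    F      5    Ivy       13
2    M      6    Ivy       10
3    C      4    Zoe        8
10   D      5    Zoe        7
12   M      2    Ivy        7
6    G      0    Gus        4
7    G      4    Zoe        4
11   D      5   Ravi        3
0    D      1    Gus        0
4    C      4    Zoe        0
group by player, min of fouls:
player
Gus     0
Ivy     2
Ravi    5
Zoe     4
Name: fouls, dtype: int64
reset_index():
  player  fouls
0    Gus      0
1    Ivy      2
2   Ravi      5
3    Zoe      4
filter rows where fouls >= 2:
  player  fouls
1    Ivy      2
2   Ravi      5
3    Zoe      4
Finally, sum of column 'fouls' = 11.

11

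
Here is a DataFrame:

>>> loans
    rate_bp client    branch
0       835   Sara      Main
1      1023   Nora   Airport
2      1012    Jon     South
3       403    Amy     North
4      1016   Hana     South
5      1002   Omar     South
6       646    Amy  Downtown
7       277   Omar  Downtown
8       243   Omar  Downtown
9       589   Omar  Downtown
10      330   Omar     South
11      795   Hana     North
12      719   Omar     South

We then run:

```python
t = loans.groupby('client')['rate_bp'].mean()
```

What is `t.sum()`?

group by client, mean of rate_bp:
client
Amy      524.500000
Hana     905.500000
Jon     1012.000000
Nora    1023.000000
Omar     526.666667
Sara     835.000000
Name: rate_bp, dtype: float64

4826.66666667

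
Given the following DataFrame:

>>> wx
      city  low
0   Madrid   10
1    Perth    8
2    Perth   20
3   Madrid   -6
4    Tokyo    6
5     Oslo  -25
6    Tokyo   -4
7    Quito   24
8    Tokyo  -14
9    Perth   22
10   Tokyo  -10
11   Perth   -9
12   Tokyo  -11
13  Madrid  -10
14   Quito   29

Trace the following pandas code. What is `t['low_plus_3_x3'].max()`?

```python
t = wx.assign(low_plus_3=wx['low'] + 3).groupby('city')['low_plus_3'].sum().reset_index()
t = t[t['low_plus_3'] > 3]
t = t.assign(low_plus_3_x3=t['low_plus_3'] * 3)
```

add column low_plus_3 = wx['low'] + 3:
      city  low  low_plus_3
0   Madrid   10          13
1    Perth    8          11
2    Perth   20          23
3   Madrid   -6          -3
4    Tokyo    6           9
5     Oslo  -25         -22
6    Tokyo   -4          -1
7    Quito   24          27
8    Tokyo  -14         -11
9    Perth   22          25
10   Tokyo  -10          -7
11   Perth   -9          -6
12   Tokyo  -11          -8
13  Madrid  -10          -7
14   Quito   29          32
group by city, sum of low_plus_3:
city
Madrid     3
Oslo     -22
Perth     53
Quito     59
Tokyo    -18
Name: low_plus_3, dtype: int64
reset_index():
     city  low_plus_3
0  Madrid           3
1    Oslo         -22
2   Perth          53
3   Quito          59
4   Tokyo         -18
filter rows where low_plus_3 > 3:
    city  low_plus_3
2  Perth          53
3  Quito          59
add column low_plus_3_x3 = t['low_plus_3'] * 3:
    city  low_plus_3  low_plus_3_x3
2  Perth          53            159
3  Quito          59            177

177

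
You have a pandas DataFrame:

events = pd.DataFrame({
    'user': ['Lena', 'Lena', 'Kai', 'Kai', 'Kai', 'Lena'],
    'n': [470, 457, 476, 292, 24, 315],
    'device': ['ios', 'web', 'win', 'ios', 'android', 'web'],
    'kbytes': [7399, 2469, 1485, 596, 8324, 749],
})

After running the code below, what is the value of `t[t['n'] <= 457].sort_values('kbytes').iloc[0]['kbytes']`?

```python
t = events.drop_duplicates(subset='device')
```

drop duplicate device (keep=first):
   user    n   device  kbytes
0  Lena  470      ios    7399
1  Lena  457      web    2469
2   Kai  476      win    1485
4   Kai   24  android    8324
filter rows where n <= 457:
   user    n   device  kbytes
1  Lena  457      web    2469
4   Kai   24  android    8324
sort by kbytes:
   user    n   device  kbytes
1  Lena  457      web    2469
4   Kai   24  android    8324
Hence 2469.

2469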